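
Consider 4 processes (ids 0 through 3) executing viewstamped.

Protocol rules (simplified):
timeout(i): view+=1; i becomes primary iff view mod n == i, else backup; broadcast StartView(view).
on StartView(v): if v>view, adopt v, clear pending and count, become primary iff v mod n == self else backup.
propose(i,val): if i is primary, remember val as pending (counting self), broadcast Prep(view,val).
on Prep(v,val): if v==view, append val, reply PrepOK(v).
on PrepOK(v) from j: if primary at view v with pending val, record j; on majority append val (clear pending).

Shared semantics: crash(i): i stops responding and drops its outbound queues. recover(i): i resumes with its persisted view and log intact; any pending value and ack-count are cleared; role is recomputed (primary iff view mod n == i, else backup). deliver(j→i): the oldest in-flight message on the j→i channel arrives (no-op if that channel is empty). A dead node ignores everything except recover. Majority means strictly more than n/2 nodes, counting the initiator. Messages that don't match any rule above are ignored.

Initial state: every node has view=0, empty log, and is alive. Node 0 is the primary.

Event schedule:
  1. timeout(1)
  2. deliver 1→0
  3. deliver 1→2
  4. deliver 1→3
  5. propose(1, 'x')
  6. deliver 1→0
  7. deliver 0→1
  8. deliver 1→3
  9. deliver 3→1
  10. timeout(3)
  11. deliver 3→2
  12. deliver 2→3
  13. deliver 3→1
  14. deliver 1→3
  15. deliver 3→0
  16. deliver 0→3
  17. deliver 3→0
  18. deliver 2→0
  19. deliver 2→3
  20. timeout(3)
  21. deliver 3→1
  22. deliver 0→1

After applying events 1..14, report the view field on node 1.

2

[1] timeout(1) → N1(prim v1 [-])
[2] deliver 1→0 → N0(back v1 [-])
[3] deliver 1→2 → N2(back v1 [-])
[4] deliver 1→3 → N3(back v1 [-])
[5] propose(1,'x') → ∅
[6] deliver 1→0 → N0(back v1 [x])
[7] deliver 0→1 → ∅
[8] deliver 1→3 → N3(back v1 [x])
[9] deliver 3→1 → N1(prim v1 [x])
[10] timeout(3) → N3(back v2 [x])
[11] deliver 3→2 → N2(prim v2 [-])
[12] deliver 2→3 → ∅
[13] deliver 3→1 → N1(back v2 [x])
[14] deliver 1→3 → ∅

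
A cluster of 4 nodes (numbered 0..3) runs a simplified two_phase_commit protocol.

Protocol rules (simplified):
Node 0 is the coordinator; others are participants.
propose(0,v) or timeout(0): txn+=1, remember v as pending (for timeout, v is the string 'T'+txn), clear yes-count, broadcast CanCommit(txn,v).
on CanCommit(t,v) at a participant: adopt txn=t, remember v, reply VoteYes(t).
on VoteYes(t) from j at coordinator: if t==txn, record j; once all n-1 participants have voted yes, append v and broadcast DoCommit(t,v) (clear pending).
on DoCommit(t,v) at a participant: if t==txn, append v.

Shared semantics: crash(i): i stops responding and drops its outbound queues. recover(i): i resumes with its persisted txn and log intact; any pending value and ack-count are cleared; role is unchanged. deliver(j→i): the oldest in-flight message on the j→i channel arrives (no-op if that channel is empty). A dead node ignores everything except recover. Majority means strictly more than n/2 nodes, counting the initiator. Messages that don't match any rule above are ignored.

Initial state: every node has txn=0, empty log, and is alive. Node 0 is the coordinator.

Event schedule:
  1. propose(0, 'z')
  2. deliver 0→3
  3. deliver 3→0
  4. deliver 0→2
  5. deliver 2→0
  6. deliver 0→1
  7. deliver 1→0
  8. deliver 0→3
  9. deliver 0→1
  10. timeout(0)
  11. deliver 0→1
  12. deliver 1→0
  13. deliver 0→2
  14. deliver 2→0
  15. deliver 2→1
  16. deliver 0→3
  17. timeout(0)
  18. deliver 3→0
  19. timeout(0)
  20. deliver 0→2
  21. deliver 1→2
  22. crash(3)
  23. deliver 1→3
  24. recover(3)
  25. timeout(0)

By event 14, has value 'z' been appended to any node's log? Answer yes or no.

[1] propose(0,'z') → N0(coor t1 [-])
[2] deliver 0→3 → N3(part t1 [-])
[3] deliver 3→0 → ∅
[4] deliver 0→2 → N2(part t1 [-])
[5] deliver 2→0 → ∅
[6] deliver 0→1 → N1(part t1 [-])
[7] deliver 1→0 → N0(coor t1 [z])
[8] deliver 0→3 → N3(part t1 [z])
[9] deliver 0→1 → N1(part t1 [z])
[10] timeout(0) → N0(coor t2 [z])
[11] deliver 0→1 → N1(part t2 [z])
[12] deliver 1→0 → ∅
[13] deliver 0→2 → N2(part t1 [z])
[14] deliver 2→0 → ∅

yes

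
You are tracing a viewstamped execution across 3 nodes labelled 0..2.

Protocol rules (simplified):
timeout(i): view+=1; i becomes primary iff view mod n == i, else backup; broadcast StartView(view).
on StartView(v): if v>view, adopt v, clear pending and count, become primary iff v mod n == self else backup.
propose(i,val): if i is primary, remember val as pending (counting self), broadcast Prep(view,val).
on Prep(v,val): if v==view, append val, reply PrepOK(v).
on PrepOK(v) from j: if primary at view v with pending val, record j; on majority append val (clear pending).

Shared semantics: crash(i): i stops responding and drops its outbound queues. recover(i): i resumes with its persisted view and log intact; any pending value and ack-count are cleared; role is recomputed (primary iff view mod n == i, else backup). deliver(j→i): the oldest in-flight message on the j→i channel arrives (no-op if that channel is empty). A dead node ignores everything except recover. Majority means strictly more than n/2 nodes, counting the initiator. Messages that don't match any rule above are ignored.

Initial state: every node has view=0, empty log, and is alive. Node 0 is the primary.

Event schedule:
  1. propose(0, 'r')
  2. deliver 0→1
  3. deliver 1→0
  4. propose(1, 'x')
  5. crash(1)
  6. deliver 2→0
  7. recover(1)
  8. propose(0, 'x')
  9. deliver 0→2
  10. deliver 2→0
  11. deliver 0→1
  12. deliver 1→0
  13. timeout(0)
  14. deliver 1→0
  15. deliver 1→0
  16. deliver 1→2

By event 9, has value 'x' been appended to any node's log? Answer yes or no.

1. propose(0,'r'):  nop
2. deliver 0→1:  <1:back v0 r>
3. deliver 1→0:  <0:prim v0 r>
4. propose(1,'x'):  nop
5. crash(1):  <1:✗back v0 r>
6. deliver 2→0:  nop
7. recover(1):  <1:back v0 r>
8. propose(0,'x'):  nop
9. deliver 0→2:  <2:back v0 r>

no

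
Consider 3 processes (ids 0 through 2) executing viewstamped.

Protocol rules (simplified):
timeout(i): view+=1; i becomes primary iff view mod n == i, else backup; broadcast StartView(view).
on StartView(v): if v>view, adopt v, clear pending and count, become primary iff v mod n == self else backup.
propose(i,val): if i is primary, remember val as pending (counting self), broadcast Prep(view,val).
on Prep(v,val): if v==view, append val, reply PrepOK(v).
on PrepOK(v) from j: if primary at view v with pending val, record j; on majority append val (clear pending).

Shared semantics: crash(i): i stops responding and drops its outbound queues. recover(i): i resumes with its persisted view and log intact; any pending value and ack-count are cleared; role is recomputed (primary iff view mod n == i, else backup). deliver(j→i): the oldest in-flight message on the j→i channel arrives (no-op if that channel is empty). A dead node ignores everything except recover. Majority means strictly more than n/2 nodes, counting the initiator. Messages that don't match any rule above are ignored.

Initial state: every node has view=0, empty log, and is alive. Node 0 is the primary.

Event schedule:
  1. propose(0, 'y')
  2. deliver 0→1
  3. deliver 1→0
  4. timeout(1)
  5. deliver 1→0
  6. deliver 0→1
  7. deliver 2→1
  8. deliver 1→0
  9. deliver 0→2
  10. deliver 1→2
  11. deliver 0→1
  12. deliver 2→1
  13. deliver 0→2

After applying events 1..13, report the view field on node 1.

1. propose(0,'y'):  nop
2. deliver 0→1:  <1:back v0 y>
3. deliver 1→0:  <0:prim v0 y>
4. timeout(1):  <1:prim v1 y>
5. deliver 1→0:  <0:back v1 y>
6. deliver 0→1:  nop
7. deliver 2→1:  nop
8. deliver 1→0:  nop
9. deliver 0→2:  <2:back v0 y>
10. deliver 1→2:  <2:back v1 y>
11. deliver 0→1:  nop
12. deliver 2→1:  nop
13. deliver 0→2:  nop

1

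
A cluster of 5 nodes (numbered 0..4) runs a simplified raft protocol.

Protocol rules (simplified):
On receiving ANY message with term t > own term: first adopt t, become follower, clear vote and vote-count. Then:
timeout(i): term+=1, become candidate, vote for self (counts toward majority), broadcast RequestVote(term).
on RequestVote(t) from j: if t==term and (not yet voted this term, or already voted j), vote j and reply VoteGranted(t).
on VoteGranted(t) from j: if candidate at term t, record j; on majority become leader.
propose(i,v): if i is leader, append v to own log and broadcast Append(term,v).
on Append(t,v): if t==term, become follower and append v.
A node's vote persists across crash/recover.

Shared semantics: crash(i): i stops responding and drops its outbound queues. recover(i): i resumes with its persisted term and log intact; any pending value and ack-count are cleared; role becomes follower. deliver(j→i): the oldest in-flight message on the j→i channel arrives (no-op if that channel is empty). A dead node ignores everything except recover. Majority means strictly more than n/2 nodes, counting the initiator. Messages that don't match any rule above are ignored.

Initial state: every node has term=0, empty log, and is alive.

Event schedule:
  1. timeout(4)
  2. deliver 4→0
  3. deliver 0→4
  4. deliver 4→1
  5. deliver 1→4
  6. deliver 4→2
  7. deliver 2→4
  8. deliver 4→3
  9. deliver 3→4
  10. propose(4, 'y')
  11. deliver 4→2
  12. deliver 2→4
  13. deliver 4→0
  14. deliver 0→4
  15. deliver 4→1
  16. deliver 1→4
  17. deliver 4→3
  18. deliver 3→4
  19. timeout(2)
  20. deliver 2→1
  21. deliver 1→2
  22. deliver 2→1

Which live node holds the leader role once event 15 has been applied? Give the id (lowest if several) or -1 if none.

e1 timeout(4): 4[cand,t=1,-]
e2 deliver 4→0: 0[foll,t=1,-]
e3 deliver 0→4: ·
e4 deliver 4→1: 1[foll,t=1,-]
e5 deliver 1→4: 4[lead,t=1,-]
e6 deliver 4→2: 2[foll,t=1,-]
e7 deliver 2→4: ·
e8 deliver 4→3: 3[foll,t=1,-]
e9 deliver 3→4: ·
e10 propose(4,'y'): 4[lead,t=1,y]
e11 deliver 4→2: 2[foll,t=1,y]
e12 deliver 2→4: ·
e13 deliver 4→0: 0[foll,t=1,y]
e14 deliver 0→4: ·
e15 deliver 4→1: 1[foll,t=1,y]

4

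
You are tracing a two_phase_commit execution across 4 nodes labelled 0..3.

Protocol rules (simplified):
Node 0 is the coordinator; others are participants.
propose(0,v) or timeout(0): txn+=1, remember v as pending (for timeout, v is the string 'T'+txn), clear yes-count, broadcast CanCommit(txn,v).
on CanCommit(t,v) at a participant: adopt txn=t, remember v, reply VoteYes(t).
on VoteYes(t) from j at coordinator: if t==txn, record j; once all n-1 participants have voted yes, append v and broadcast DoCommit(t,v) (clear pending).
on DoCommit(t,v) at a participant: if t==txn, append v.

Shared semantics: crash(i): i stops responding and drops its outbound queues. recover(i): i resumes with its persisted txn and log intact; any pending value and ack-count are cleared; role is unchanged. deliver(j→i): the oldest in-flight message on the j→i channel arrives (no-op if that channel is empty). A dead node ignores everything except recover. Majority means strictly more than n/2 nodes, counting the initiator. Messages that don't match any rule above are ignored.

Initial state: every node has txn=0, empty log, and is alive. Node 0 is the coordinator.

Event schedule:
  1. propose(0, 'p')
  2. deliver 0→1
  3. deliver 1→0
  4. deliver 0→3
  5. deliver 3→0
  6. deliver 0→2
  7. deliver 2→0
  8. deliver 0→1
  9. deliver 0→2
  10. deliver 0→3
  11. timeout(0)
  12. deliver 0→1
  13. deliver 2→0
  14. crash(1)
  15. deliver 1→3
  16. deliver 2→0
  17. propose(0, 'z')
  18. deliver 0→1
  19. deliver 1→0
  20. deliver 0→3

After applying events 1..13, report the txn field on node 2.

1. propose(0,'p'):  <0:coor t1 ->
2. deliver 0→1:  <1:part t1 ->
3. deliver 1→0:  nop
4. deliver 0→3:  <3:part t1 ->
5. deliver 3→0:  nop
6. deliver 0→2:  <2:part t1 ->
7. deliver 2→0:  <0:coor t1 p>
8. deliver 0→1:  <1:part t1 p>
9. deliver 0→2:  <2:part t1 p>
10. deliver 0→3:  <3:part t1 p>
11. timeout(0):  <0:coor t2 p>
12. deliver 0→1:  <1:part t2 p>
13. deliver 2→0:  nop

1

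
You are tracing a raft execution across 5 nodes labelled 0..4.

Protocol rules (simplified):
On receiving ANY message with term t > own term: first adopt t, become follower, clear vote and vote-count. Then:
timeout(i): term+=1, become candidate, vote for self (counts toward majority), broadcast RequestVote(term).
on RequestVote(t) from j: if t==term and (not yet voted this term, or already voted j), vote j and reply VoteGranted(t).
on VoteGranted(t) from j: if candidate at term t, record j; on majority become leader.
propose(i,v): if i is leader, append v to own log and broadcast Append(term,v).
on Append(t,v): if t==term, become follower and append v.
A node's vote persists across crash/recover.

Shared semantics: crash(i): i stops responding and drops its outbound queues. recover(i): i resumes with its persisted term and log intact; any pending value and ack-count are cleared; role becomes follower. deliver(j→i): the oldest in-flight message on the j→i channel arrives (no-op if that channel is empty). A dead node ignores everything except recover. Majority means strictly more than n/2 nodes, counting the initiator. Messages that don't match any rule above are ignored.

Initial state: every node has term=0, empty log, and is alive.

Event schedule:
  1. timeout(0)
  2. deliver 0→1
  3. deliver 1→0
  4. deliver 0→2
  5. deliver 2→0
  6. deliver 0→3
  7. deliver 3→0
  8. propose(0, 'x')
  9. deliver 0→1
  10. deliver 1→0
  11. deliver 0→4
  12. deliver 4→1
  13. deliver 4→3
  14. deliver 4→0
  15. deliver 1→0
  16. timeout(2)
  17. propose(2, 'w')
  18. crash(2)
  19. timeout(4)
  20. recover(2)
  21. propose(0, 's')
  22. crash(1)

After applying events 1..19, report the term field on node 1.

1

after 1 — timeout(0): n0:cand/t1/[-]
after 2 — deliver 0→1: n1:foll/t1/[-]
after 3 — deliver 1→0: ·
after 4 — deliver 0→2: n2:foll/t1/[-]
after 5 — deliver 2→0: n0:lead/t1/[-]
after 6 — deliver 0→3: n3:foll/t1/[-]
after 7 — deliver 3→0: ·
after 8 — propose(0,'x'): n0:lead/t1/[x]
after 9 — deliver 0→1: n1:foll/t1/[x]
after 10 — deliver 1→0: ·
after 11 — deliver 0→4: n4:foll/t1/[-]
after 12 — deliver 4→1: ·
after 13 — deliver 4→3: ·
after 14 — deliver 4→0: ·
after 15 — deliver 1→0: ·
after 16 — timeout(2): n2:cand/t2/[-]
after 17 — propose(2,'w'): ·
after 18 — crash(2): n2:✗cand/t2/[-]
after 19 — timeout(4): n4:cand/t2/[-]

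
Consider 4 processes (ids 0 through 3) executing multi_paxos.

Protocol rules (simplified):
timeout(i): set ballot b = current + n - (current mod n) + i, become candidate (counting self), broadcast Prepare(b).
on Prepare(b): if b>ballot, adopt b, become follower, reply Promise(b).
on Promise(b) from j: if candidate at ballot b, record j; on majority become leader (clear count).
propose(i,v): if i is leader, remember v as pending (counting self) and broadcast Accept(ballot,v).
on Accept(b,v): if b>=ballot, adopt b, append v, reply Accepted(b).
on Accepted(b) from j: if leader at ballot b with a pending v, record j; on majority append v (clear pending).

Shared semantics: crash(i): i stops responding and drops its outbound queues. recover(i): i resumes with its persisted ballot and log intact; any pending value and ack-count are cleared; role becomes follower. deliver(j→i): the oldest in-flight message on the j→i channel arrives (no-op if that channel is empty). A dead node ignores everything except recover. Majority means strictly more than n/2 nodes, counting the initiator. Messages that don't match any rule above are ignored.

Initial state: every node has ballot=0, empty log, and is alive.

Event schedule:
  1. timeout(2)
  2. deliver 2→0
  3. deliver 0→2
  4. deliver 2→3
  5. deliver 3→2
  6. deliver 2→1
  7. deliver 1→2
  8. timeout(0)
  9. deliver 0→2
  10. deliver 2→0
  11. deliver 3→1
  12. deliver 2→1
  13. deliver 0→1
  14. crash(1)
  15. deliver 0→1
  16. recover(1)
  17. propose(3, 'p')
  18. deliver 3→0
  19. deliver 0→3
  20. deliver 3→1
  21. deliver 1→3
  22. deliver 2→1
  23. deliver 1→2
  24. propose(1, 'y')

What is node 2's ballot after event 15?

after 1 — timeout(2): n2:cand/b6/[-]
after 2 — deliver 2→0: n0:foll/b6/[-]
after 3 — deliver 0→2: ·
after 4 — deliver 2→3: n3:foll/b6/[-]
after 5 — deliver 3→2: n2:lead/b6/[-]
after 6 — deliver 2→1: n1:foll/b6/[-]
after 7 — deliver 1→2: ·
after 8 — timeout(0): n0:cand/b8/[-]
after 9 — deliver 0→2: n2:foll/b8/[-]
after 10 — deliver 2→0: ·
after 11 — deliver 3→1: ·
after 12 — deliver 2→1: ·
after 13 — deliver 0→1: n1:foll/b8/[-]
after 14 — crash(1): n1:✗foll/b8/[-]
after 15 — deliver 0→1: ·

8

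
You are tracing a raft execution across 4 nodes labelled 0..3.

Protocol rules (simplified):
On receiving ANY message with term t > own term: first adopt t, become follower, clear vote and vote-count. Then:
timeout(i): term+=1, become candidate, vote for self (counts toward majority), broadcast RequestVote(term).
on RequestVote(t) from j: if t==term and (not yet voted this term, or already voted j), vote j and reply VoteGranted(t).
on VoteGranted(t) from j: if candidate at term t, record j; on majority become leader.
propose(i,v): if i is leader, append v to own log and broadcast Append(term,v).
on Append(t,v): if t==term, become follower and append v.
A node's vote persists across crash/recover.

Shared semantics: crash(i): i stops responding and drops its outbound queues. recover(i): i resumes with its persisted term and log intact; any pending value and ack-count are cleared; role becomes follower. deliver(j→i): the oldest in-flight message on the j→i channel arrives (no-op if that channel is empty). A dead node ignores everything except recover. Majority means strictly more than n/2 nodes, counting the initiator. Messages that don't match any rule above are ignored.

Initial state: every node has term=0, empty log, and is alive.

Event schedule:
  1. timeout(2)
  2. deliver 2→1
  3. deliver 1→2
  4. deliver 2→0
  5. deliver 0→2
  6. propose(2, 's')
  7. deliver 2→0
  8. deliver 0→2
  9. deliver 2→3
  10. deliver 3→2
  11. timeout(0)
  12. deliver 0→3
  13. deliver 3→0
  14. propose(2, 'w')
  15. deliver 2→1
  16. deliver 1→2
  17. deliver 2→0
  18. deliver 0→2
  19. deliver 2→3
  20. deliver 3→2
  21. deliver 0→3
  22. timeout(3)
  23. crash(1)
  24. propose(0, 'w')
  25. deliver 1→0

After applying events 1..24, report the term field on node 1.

step 1 timeout(2): 2={cand,t=1,log=-}
step 2 deliver 2→1: 1={foll,t=1,log=-}
step 3 deliver 1→2: —
step 4 deliver 2→0: 0={foll,t=1,log=-}
step 5 deliver 0→2: 2={lead,t=1,log=-}
step 6 propose(2,'s'): 2={lead,t=1,log=s}
step 7 deliver 2→0: 0={foll,t=1,log=s}
step 8 deliver 0→2: —
step 9 deliver 2→3: 3={foll,t=1,log=-}
step 10 deliver 3→2: —
step 11 timeout(0): 0={cand,t=2,log=s}
step 12 deliver 0→3: 3={foll,t=2,log=-}
step 13 deliver 3→0: —
step 14 propose(2,'w'): 2={lead,t=1,log=s,w}
step 15 deliver 2→1: 1={foll,t=1,log=s}
step 16 deliver 1→2: —
step 17 deliver 2→0: —
step 18 deliver 0→2: 2={foll,t=2,log=s,w}
step 19 deliver 2→3: —
step 20 deliver 3→2: —
step 21 deliver 0→3: —
step 22 timeout(3): 3={cand,t=3,log=-}
step 23 crash(1): 1={✗foll,t=1,log=s}
step 24 propose(0,'w'): —

1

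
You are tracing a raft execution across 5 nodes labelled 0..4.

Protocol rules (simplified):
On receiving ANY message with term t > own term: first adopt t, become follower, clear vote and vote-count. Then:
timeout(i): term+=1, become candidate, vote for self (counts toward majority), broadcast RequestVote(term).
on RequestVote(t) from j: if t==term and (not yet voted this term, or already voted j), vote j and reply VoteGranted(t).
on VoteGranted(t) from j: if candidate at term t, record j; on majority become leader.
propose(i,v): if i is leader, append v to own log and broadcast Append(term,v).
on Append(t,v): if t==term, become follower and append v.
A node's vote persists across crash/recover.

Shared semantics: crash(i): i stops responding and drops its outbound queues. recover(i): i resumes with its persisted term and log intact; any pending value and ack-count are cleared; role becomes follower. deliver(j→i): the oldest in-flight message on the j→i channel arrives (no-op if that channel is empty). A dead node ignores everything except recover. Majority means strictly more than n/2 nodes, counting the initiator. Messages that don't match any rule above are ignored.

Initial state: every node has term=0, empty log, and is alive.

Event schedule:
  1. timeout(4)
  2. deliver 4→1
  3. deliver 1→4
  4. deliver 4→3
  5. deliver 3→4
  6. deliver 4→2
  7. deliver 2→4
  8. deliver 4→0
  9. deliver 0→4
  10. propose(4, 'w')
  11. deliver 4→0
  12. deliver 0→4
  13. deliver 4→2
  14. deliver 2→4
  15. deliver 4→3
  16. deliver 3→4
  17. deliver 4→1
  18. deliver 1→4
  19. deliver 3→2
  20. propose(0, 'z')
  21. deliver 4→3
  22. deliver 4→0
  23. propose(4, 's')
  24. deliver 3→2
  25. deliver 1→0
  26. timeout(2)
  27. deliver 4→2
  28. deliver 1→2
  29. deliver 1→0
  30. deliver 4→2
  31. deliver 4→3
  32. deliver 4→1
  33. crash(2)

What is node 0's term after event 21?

1

after 1 — timeout(4): n4:cand/t1/[-]
after 2 — deliver 4→1: n1:foll/t1/[-]
after 3 — deliver 1→4: ·
after 4 — deliver 4→3: n3:foll/t1/[-]
after 5 — deliver 3→4: n4:lead/t1/[-]
after 6 — deliver 4→2: n2:foll/t1/[-]
after 7 — deliver 2→4: ·
after 8 — deliver 4→0: n0:foll/t1/[-]
after 9 — deliver 0→4: ·
after 10 — propose(4,'w'): n4:lead/t1/[w]
after 11 — deliver 4→0: n0:foll/t1/[w]
after 12 — deliver 0→4: ·
after 13 — deliver 4→2: n2:foll/t1/[w]
after 14 — deliver 2→4: ·
after 15 — deliver 4→3: n3:foll/t1/[w]
after 16 — deliver 3→4: ·
after 17 — deliver 4→1: n1:foll/t1/[w]
after 18 — deliver 1→4: ·
after 19 — deliver 3→2: ·
after 20 — propose(0,'z'): ·
after 21 — deliver 4→3: ·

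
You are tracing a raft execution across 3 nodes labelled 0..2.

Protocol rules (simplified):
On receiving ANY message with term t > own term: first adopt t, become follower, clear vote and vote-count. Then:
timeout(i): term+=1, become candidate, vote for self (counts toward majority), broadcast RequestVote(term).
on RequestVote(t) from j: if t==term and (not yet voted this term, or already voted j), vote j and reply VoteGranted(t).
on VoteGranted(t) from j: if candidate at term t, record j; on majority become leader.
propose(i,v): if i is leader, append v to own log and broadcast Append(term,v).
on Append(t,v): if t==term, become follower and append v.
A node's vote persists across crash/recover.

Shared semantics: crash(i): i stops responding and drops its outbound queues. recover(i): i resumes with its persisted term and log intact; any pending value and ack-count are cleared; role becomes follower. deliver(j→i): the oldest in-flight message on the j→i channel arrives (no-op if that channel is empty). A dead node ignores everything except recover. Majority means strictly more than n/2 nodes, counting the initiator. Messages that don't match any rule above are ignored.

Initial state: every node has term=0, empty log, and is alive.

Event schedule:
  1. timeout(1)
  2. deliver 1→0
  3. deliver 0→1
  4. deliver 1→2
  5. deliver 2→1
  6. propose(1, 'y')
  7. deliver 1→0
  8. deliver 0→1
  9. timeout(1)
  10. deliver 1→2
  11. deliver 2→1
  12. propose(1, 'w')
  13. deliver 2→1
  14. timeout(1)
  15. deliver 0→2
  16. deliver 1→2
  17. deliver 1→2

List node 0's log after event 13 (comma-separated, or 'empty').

after 1 — timeout(1): n1:cand/t1/[-]
after 2 — deliver 1→0: n0:foll/t1/[-]
after 3 — deliver 0→1: n1:lead/t1/[-]
after 4 — deliver 1→2: n2:foll/t1/[-]
after 5 — deliver 2→1: ·
after 6 — propose(1,'y'): n1:lead/t1/[y]
after 7 — deliver 1→0: n0:foll/t1/[y]
after 8 — deliver 0→1: ·
after 9 — timeout(1): n1:cand/t2/[y]
after 10 — deliver 1→2: n2:foll/t1/[y]
after 11 — deliver 2→1: ·
after 12 — propose(1,'w'): ·
after 13 — deliver 2→1: ·

y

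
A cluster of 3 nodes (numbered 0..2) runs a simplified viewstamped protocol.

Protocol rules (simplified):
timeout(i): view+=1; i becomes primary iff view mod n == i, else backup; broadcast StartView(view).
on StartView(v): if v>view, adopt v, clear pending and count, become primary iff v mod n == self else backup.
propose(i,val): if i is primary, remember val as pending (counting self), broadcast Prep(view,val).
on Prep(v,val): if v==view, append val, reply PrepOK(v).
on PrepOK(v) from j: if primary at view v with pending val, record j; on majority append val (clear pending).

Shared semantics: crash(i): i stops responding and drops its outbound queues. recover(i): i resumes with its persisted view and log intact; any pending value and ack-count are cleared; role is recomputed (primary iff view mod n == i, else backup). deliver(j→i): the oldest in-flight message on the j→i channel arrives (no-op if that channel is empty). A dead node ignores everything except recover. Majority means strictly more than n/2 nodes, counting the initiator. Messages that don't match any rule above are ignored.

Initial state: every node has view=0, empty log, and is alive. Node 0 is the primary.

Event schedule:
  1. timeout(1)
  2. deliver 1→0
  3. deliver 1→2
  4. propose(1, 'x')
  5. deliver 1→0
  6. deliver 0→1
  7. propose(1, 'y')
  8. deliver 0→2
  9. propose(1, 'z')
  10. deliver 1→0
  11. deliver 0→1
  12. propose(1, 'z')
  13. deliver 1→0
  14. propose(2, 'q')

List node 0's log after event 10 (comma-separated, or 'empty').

e1 timeout(1): 1[prim,v=1,-]
e2 deliver 1→0: 0[back,v=1,-]
e3 deliver 1→2: 2[back,v=1,-]
e4 propose(1,'x'): ·
e5 deliver 1→0: 0[back,v=1,x]
e6 deliver 0→1: 1[prim,v=1,x]
e7 propose(1,'y'): ·
e8 deliver 0→2: ·
e9 propose(1,'z'): ·
e10 deliver 1→0: 0[back,v=1,x,y]

x,y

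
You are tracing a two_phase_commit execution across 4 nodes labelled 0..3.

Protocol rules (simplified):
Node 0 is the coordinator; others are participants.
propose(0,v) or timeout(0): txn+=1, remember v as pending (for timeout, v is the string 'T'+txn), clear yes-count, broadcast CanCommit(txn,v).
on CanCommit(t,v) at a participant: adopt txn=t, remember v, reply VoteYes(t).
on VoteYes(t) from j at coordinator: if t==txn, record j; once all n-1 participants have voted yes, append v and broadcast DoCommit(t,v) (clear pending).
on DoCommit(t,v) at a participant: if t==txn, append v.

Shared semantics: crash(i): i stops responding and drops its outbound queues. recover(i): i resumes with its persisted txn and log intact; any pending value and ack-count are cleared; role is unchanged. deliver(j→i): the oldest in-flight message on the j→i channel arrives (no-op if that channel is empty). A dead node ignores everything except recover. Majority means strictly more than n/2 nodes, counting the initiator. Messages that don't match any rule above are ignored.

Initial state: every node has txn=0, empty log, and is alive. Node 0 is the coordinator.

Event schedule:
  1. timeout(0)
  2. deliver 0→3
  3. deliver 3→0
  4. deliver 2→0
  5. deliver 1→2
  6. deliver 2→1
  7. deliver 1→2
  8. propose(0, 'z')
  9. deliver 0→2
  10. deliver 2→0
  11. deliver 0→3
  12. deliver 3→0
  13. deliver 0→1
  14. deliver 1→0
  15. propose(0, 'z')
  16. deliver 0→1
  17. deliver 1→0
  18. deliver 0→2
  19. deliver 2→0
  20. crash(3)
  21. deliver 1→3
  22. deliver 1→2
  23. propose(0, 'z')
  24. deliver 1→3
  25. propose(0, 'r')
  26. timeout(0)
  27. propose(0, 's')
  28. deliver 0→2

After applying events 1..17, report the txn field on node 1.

after 1 — timeout(0): n0:coor/t1/[-]
after 2 — deliver 0→3: n3:part/t1/[-]
after 3 — deliver 3→0: ·
after 4 — deliver 2→0: ·
after 5 — deliver 1→2: ·
after 6 — deliver 2→1: ·
after 7 — deliver 1→2: ·
after 8 — propose(0,'z'): n0:coor/t2/[-]
after 9 — deliver 0→2: n2:part/t1/[-]
after 10 — deliver 2→0: ·
after 11 — deliver 0→3: n3:part/t2/[-]
after 12 — deliver 3→0: ·
after 13 — deliver 0→1: n1:part/t1/[-]
after 14 — deliver 1→0: ·
after 15 — propose(0,'z'): n0:coor/t3/[-]
after 16 — deliver 0→1: n1:part/t2/[-]
after 17 — deliver 1→0: ·

2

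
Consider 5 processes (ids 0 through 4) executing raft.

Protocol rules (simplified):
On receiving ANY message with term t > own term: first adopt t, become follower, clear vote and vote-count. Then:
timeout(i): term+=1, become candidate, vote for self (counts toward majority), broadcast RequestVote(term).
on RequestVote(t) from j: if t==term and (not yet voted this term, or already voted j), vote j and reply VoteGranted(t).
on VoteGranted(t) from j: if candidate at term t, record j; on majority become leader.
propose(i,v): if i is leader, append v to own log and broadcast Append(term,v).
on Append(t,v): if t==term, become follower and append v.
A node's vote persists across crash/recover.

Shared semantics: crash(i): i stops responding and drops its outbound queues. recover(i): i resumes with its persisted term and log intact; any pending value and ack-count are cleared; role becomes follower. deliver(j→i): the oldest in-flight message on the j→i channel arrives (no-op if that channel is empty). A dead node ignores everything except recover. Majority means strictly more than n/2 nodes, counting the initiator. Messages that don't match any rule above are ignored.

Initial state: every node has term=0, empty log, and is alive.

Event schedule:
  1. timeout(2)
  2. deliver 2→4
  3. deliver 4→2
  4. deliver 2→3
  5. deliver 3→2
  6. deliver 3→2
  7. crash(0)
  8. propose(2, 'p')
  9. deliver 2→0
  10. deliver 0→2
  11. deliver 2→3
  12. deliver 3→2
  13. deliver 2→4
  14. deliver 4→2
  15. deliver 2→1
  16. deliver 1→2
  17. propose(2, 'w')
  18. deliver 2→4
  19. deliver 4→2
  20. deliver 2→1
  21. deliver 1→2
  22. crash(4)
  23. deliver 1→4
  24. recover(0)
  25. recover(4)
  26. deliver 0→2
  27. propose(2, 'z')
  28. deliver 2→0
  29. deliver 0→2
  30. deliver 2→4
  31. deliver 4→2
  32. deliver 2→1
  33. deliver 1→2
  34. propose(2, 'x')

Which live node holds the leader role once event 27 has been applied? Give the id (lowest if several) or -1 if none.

[1] timeout(2) → N2(cand t1 [-])
[2] deliver 2→4 → N4(foll t1 [-])
[3] deliver 4→2 → ∅
[4] deliver 2→3 → N3(foll t1 [-])
[5] deliver 3→2 → N2(lead t1 [-])
[6] deliver 3→2 → ∅
[7] crash(0) → N0(✗foll t0 [-])
[8] propose(2,'p') → N2(lead t1 [p])
[9] deliver 2→0 → ∅
[10] deliver 0→2 → ∅
[11] deliver 2→3 → N3(foll t1 [p])
[12] deliver 3→2 → ∅
[13] deliver 2→4 → N4(foll t1 [p])
[14] deliver 4→2 → ∅
[15] deliver 2→1 → N1(foll t1 [-])
[16] deliver 1→2 → ∅
[17] propose(2,'w') → N2(lead t1 [p,w])
[18] deliver 2→4 → N4(foll t1 [p,w])
[19] deliver 4→2 → ∅
[20] deliver 2→1 → N1(foll t1 [p])
[21] deliver 1→2 → ∅
[22] crash(4) → N4(✗foll t1 [p,w])
[23] deliver 1→4 → ∅
[24] recover(0) → N0(foll t0 [-])
[25] recover(4) → N4(foll t1 [p,w])
[26] deliver 0→2 → ∅
[27] propose(2,'z') → N2(lead t1 [p,w,z])

2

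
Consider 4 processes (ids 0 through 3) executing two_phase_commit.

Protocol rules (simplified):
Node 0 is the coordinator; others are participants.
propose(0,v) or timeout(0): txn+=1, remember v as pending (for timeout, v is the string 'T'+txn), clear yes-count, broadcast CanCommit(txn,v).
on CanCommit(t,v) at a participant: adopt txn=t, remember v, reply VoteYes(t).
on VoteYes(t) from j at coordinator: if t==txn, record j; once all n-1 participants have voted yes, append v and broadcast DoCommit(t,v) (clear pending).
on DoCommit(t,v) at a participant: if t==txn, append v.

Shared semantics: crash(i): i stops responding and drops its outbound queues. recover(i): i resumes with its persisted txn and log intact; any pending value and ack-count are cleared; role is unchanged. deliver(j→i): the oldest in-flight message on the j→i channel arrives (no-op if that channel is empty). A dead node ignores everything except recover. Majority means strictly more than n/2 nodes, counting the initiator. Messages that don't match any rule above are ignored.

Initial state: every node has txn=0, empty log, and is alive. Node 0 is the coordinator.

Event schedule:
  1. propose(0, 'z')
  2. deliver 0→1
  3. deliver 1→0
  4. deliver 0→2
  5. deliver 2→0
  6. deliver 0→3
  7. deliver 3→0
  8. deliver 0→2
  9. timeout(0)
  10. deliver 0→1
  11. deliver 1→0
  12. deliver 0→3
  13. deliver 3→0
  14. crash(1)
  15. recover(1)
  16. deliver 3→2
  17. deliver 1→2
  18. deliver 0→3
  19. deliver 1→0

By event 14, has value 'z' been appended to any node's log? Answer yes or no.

[1] propose(0,'z') → N0(coor t1 [-])
[2] deliver 0→1 → N1(part t1 [-])
[3] deliver 1→0 → ∅
[4] deliver 0→2 → N2(part t1 [-])
[5] deliver 2→0 → ∅
[6] deliver 0→3 → N3(part t1 [-])
[7] deliver 3→0 → N0(coor t1 [z])
[8] deliver 0→2 → N2(part t1 [z])
[9] timeout(0) → N0(coor t2 [z])
[10] deliver 0→1 → N1(part t1 [z])
[11] deliver 1→0 → ∅
[12] deliver 0→3 → N3(part t1 [z])
[13] deliver 3→0 → ∅
[14] crash(1) → N1(✗part t1 [z])

yes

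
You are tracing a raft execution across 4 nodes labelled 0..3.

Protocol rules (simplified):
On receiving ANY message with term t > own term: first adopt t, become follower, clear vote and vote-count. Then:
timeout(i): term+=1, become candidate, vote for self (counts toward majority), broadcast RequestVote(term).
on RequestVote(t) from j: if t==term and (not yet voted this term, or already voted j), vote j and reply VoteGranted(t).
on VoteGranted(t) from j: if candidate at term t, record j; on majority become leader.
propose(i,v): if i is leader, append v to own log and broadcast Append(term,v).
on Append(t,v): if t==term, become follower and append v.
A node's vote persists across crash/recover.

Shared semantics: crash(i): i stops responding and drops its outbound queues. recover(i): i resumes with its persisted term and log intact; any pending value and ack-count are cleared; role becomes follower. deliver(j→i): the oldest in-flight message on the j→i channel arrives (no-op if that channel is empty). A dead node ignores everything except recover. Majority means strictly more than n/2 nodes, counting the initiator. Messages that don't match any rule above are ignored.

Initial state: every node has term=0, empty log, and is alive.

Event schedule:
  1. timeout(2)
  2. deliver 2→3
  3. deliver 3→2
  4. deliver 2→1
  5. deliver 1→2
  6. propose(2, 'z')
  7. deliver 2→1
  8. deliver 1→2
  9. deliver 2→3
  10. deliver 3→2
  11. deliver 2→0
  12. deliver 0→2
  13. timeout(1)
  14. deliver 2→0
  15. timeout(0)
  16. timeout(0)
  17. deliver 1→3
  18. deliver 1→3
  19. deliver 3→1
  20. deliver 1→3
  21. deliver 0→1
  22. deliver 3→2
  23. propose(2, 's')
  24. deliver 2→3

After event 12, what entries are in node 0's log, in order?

[1] timeout(2) → N2(cand t1 [-])
[2] deliver 2→3 → N3(foll t1 [-])
[3] deliver 3→2 → ∅
[4] deliver 2→1 → N1(foll t1 [-])
[5] deliver 1→2 → N2(lead t1 [-])
[6] propose(2,'z') → N2(lead t1 [z])
[7] deliver 2→1 → N1(foll t1 [z])
[8] deliver 1→2 → ∅
[9] deliver 2→3 → N3(foll t1 [z])
[10] deliver 3→2 → ∅
[11] deliver 2→0 → N0(foll t1 [-])
[12] deliver 0→2 → ∅

empty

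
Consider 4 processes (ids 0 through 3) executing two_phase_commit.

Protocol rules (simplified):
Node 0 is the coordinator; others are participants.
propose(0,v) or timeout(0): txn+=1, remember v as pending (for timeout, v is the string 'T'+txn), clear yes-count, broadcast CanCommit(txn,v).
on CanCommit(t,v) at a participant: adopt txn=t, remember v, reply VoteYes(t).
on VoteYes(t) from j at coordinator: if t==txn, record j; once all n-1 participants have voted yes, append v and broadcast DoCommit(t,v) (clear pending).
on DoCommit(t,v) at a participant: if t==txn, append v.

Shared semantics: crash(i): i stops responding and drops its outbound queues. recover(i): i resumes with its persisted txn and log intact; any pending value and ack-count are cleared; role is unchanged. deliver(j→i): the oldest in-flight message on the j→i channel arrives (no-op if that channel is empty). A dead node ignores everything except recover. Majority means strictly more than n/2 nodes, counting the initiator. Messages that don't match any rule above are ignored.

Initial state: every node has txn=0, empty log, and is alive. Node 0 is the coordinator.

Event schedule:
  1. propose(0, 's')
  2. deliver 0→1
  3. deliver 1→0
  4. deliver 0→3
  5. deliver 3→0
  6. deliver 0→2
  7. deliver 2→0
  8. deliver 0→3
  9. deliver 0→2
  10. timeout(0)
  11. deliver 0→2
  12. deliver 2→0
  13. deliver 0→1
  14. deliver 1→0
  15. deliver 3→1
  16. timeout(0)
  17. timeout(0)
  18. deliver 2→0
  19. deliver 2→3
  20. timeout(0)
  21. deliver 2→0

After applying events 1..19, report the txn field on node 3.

1. propose(0,'s'):  <0:coor t1 ->
2. deliver 0→1:  <1:part t1 ->
3. deliver 1→0:  nop
4. deliver 0→3:  <3:part t1 ->
5. deliver 3→0:  nop
6. deliver 0→2:  <2:part t1 ->
7. deliver 2→0:  <0:coor t1 s>
8. deliver 0→3:  <3:part t1 s>
9. deliver 0→2:  <2:part t1 s>
10. timeout(0):  <0:coor t2 s>
11. deliver 0→2:  <2:part t2 s>
12. deliver 2→0:  nop
13. deliver 0→1:  <1:part t1 s>
14. deliver 1→0:  nop
15. deliver 3→1:  nop
16. timeout(0):  <0:coor t3 s>
17. timeout(0):  <0:coor t4 s>
18. deliver 2→0:  nop
19. deliver 2→3:  nop

1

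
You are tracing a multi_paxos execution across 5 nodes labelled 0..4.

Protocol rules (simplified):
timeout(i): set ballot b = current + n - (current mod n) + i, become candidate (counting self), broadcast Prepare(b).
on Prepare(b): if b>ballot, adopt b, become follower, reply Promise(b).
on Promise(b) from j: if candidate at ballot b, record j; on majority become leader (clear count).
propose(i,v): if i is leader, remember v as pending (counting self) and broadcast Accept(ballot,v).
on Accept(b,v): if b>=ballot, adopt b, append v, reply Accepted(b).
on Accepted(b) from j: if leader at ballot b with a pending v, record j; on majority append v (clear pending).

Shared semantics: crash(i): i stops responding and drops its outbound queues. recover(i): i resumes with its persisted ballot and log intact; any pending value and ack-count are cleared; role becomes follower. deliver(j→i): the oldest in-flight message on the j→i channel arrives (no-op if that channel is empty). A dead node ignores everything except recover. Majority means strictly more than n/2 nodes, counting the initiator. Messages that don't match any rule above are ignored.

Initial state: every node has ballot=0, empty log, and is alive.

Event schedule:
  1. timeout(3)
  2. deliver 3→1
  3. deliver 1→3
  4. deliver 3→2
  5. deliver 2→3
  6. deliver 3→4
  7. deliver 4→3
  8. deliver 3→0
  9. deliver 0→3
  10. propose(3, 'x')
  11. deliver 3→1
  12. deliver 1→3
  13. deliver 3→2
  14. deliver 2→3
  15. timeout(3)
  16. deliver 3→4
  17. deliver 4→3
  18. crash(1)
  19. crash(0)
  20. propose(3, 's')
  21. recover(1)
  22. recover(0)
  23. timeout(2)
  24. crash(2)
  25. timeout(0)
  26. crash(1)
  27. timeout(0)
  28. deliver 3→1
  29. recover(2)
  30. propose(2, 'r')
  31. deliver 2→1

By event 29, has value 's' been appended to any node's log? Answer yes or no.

no

1. timeout(3):  <3:cand b8 ->
2. deliver 3→1:  <1:foll b8 ->
3. deliver 1→3:  nop
4. deliver 3→2:  <2:foll b8 ->
5. deliver 2→3:  <3:lead b8 ->
6. deliver 3→4:  <4:foll b8 ->
7. deliver 4→3:  nop
8. deliver 3→0:  <0:foll b8 ->
9. deliver 0→3:  nop
10. propose(3,'x'):  nop
11. deliver 3→1:  <1:foll b8 x>
12. deliver 1→3:  nop
13. deliver 3→2:  <2:foll b8 x>
14. deliver 2→3:  <3:lead b8 x>
15. timeout(3):  <3:cand b13 x>
16. deliver 3→4:  <4:foll b8 x>
17. deliver 4→3:  nop
18. crash(1):  <1:✗foll b8 x>
19. crash(0):  <0:✗foll b8 ->
20. propose(3,'s'):  nop
21. recover(1):  <1:foll b8 x>
22. recover(0):  <0:foll b8 ->
23. timeout(2):  <2:cand b12 x>
24. crash(2):  <2:✗cand b12 x>
25. timeout(0):  <0:cand b10 ->
26. crash(1):  <1:✗foll b8 x>
27. timeout(0):  <0:cand b15 ->
28. deliver 3→1:  nop
29. recover(2):  <2:foll b12 x>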